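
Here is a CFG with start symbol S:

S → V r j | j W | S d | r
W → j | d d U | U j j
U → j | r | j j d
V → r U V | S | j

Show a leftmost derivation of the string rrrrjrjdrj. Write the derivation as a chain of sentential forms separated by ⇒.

S ⇒ Vrj   [S → V r j]
Vrj ⇒ Srj   [V → S]
Srj ⇒ Sdrj   [S → S d]
Sdrj ⇒ Vrjdrj   [S → V r j]
Vrjdrj ⇒ rUVrjdrj   [V → r U V]
rUVrjdrj ⇒ rrVrjdrj   [U → r]
rrVrjdrj ⇒ rrrUVrjdrj   [V → r U V]
rrrUVrjdrj ⇒ rrrrVrjdrj   [U → r]
rrrrVrjdrj ⇒ rrrrjrjdrj   [V → j]

S⇒Vrj⇒Srj⇒Sdrj⇒Vrjdrj⇒rUVrjdrj⇒rrVrjdrj⇒rrrUVrjdrj⇒rrrrVrjdrj⇒rrrrjrjdrj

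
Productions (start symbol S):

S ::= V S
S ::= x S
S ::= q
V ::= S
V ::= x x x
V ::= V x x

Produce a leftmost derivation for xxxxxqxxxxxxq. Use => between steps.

S => VS   [S ::= V S]
VS => VxxS   [V ::= V x x]
VxxS => VxxxxS   [V ::= V x x]
VxxxxS => VxxxxxxS   [V ::= V x x]
VxxxxxxS => SxxxxxxS   [V ::= S]
SxxxxxxS => VSxxxxxxS   [S ::= V S]
VSxxxxxxS => VxxSxxxxxxS   [V ::= V x x]
VxxSxxxxxxS => xxxxxSxxxxxxS   [V ::= x x x]
xxxxxSxxxxxxS => xxxxxqxxxxxxS   [S ::= q]
xxxxxqxxxxxxS => xxxxxqxxxxxxq   [S ::= q]

S => VS => VxxS => VxxxxS => VxxxxxxS => SxxxxxxS => VSxxxxxxS => VxxSxxxxxxS => xxxxxSxxxxxxS => xxxxxqxxxxxxS => xxxxxqxxxxxxq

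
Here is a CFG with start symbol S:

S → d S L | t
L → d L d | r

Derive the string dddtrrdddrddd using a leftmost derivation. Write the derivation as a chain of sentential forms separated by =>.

S => dSL => ddSLL => dddSLLL => dddtLLL => dddtrLL => dddtrrL => dddtrrdLd => dddtrrddLdd => dddtrrdddLddd => dddtrrdddrddd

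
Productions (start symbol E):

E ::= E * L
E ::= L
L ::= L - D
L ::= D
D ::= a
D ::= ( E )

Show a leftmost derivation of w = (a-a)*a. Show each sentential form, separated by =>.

E=>E*L=>L*L=>D*L=>(E)*L=>(L)*L=>(L-D)*L=>(D-D)*L=>(a-D)*L=>(a-a)*L=>(a-a)*D=>(a-a)*a

E => E*L   [E ::= E * L]
E*L => L*L   [E ::= L]
L*L => D*L   [L ::= D]
D*L => (E)*L   [D ::= ( E )]
(E)*L => (L)*L   [E ::= L]
(L)*L => (L-D)*L   [L ::= L - D]
(L-D)*L => (D-D)*L   [L ::= D]
(D-D)*L => (a-D)*L   [D ::= a]
(a-D)*L => (a-a)*L   [D ::= a]
(a-a)*L => (a-a)*D   [L ::= D]
(a-a)*D => (a-a)*a   [D ::= a]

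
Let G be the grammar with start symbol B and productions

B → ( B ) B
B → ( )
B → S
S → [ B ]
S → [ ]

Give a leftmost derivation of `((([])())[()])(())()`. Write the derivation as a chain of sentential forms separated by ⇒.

B ⇒ (B)B ⇒ ((B)B)B ⇒ (((B)B)B)B ⇒ (((S)B)B)B ⇒ ((([])B)B)B ⇒ ((([])())B)B ⇒ ((([])())S)B ⇒ ((([])())[B])B ⇒ ((([])())[()])B ⇒ ((([])())[()])(B)B ⇒ ((([])())[()])(())B ⇒ ((([])())[()])(())()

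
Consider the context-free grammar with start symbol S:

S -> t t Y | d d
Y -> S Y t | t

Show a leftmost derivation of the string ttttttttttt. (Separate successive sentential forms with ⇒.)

S⇒ttY⇒ttSYt⇒ttttYYt⇒tttttYt⇒tttttSYtt⇒tttttttYYtt⇒ttttttttYtt⇒ttttttttttt

S ⇒ ttY   [S -> t t Y]
ttY ⇒ ttSYt   [Y -> S Y t]
ttSYt ⇒ ttttYYt   [S -> t t Y]
ttttYYt ⇒ tttttYt   [Y -> t]
tttttYt ⇒ tttttSYtt   [Y -> S Y t]
tttttSYtt ⇒ tttttttYYtt   [S -> t t Y]
tttttttYYtt ⇒ ttttttttYtt   [Y -> t]
ttttttttYtt ⇒ ttttttttttt   [Y -> t]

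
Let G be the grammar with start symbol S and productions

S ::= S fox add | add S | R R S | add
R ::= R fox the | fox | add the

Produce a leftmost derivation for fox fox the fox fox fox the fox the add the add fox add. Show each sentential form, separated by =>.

S => S fox add   [S ::= S fox add]
S fox add => R R S fox add   [S ::= R R S]
R R S fox add => R fox the R S fox add   [R ::= R fox the]
R fox the R S fox add => fox fox the R S fox add   [R ::= fox]
fox fox the R S fox add => fox fox the fox S fox add   [R ::= fox]
fox fox the fox S fox add => fox fox the fox R R S fox add   [S ::= R R S]
fox fox the fox R R S fox add => fox fox the fox R fox the R S fox add   [R ::= R fox the]
fox fox the fox R fox the R S fox add => fox fox the fox R fox the fox the R S fox add   [R ::= R fox the]
fox fox the fox R fox the fox the R S fox add => fox fox the fox fox fox the fox the R S fox add   [R ::= fox]
fox fox the fox fox fox the fox the R S fox add => fox fox the fox fox fox the fox the add the S fox add   [R ::= add the]
fox fox the fox fox fox the fox the add the S fox add => fox fox the fox fox fox the fox the add the add fox add   [S ::= add]

S => S fox add => R R S fox add => R fox the R S fox add => fox fox the R S fox add => fox fox the fox S fox add => fox fox the fox R R S fox add => fox fox the fox R fox the R S fox add => fox fox the fox R fox the fox the R S fox add => fox fox the fox fox fox the fox the R S fox add => fox fox the fox fox fox the fox the add the S fox add => fox fox the fox fox fox the fox the add the add fox add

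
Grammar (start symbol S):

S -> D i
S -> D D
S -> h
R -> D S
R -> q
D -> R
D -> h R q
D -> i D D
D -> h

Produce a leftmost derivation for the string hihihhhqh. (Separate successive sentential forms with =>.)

S => DD => hD => hiDD => hihRqD => hihDSqD => hihiDDSqD => hihihDSqD => hihihhSqD => hihihhhqD => hihihhhqh

S => DD   [S -> D D]
DD => hD   [D -> h]
hD => hiDD   [D -> i D D]
hiDD => hihRqD   [D -> h R q]
hihRqD => hihDSqD   [R -> D S]
hihDSqD => hihiDDSqD   [D -> i D D]
hihiDDSqD => hihihDSqD   [D -> h]
hihihDSqD => hihihhSqD   [D -> h]
hihihhSqD => hihihhhqD   [S -> h]
hihihhhqD => hihihhhqh   [D -> h]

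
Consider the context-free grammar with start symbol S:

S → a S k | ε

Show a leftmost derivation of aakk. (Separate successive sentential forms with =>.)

S=>aSk=>aaSkk=>aakk

S => aSk   [S → a S k]
aSk => aaSkk   [S → a S k]
aaSkk => aakk   [S → ε]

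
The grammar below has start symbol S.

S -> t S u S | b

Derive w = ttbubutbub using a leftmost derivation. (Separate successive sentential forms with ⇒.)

S ⇒ tSuS ⇒ ttSuSuS ⇒ ttbuSuS ⇒ ttbubuS ⇒ ttbubutSuS ⇒ ttbubutbuS ⇒ ttbubutbub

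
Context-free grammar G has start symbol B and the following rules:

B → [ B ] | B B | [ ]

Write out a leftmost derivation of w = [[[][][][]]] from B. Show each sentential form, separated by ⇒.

B ⇒ [B] ⇒ [[B]] ⇒ [[BB]] ⇒ [[BBB]] ⇒ [[BBBB]] ⇒ [[[]BBB]] ⇒ [[[][]BB]] ⇒ [[[][][]B]] ⇒ [[[][][][]]]

B ⇒ [B]   [B → [ B ]]
[B] ⇒ [[B]]   [B → [ B ]]
[[B]] ⇒ [[BB]]   [B → B B]
[[BB]] ⇒ [[BBB]]   [B → B B]
[[BBB]] ⇒ [[BBBB]]   [B → B B]
[[BBBB]] ⇒ [[[]BBB]]   [B → [ ]]
[[[]BBB]] ⇒ [[[][]BB]]   [B → [ ]]
[[[][]BB]] ⇒ [[[][][]B]]   [B → [ ]]
[[[][][]B]] ⇒ [[[][][][]]]   [B → [ ]]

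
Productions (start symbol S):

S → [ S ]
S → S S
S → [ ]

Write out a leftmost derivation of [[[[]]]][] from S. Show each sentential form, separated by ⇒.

S⇒SS⇒[S]S⇒[[S]]S⇒[[[S]]]S⇒[[[[]]]]S⇒[[[[]]]][]

S ⇒ SS   [S → S S]
SS ⇒ [S]S   [S → [ S ]]
[S]S ⇒ [[S]]S   [S → [ S ]]
[[S]]S ⇒ [[[S]]]S   [S → [ S ]]
[[[S]]]S ⇒ [[[[]]]]S   [S → [ ]]
[[[[]]]]S ⇒ [[[[]]]][]   [S → [ ]]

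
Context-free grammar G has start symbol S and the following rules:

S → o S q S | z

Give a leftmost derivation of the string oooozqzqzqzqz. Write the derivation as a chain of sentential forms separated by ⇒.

S ⇒ oSqS ⇒ ooSqSqS ⇒ oooSqSqSqS ⇒ ooooSqSqSqSqS ⇒ oooozqSqSqSqS ⇒ oooozqzqSqSqS ⇒ oooozqzqzqSqS ⇒ oooozqzqzqzqS ⇒ oooozqzqzqzqz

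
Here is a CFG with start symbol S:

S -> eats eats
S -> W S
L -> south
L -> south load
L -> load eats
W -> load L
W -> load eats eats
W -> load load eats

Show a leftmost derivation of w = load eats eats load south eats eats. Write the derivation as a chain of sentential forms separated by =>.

S => W S => load eats eats S => load eats eats W S => load eats eats load L S => load eats eats load south S => load eats eats load south eats eats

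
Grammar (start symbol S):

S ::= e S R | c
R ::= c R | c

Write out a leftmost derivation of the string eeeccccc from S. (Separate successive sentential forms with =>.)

S => eSR => eeSRR => eeeSRRR => eeecRRR => eeeccRR => eeecccRR => eeeccccR => eeeccccc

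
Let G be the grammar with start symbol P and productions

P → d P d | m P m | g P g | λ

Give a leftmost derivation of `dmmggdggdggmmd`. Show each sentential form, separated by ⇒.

P⇒dPd⇒dmPmd⇒dmmPmmd⇒dmmgPgmmd⇒dmmggPggmmd⇒dmmggdPdggmmd⇒dmmggdgPgdggmmd⇒dmmggdggdggmmd

P ⇒ dPd   [P → d P d]
dPd ⇒ dmPmd   [P → m P m]
dmPmd ⇒ dmmPmmd   [P → m P m]
dmmPmmd ⇒ dmmgPgmmd   [P → g P g]
dmmgPgmmd ⇒ dmmggPggmmd   [P → g P g]
dmmggPggmmd ⇒ dmmggdPdggmmd   [P → d P d]
dmmggdPdggmmd ⇒ dmmggdgPgdggmmd   [P → g P g]
dmmggdgPgdggmmd ⇒ dmmggdggdggmmd   [P → λ]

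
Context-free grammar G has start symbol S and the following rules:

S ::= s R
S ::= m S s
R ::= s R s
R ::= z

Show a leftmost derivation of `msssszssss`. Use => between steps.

S=>mSs=>msRs=>mssRss=>msssRsss=>mssssRssss=>msssszssss

S => mSs   [S ::= m S s]
mSs => msRs   [S ::= s R]
msRs => mssRss   [R ::= s R s]
mssRss => msssRsss   [R ::= s R s]
msssRsss => mssssRssss   [R ::= s R s]
mssssRssss => msssszssss   [R ::= z]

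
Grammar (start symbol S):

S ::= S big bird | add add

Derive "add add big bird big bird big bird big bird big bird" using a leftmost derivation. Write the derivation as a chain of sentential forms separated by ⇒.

S ⇒ S big bird ⇒ S big bird big bird ⇒ S big bird big bird big bird ⇒ S big bird big bird big bird big bird ⇒ S big bird big bird big bird big bird big bird ⇒ add add big bird big bird big bird big bird big bird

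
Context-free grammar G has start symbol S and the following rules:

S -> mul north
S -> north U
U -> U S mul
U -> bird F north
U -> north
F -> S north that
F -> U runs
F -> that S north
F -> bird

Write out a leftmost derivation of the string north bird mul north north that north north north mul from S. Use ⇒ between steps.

S ⇒ north U ⇒ north U S mul ⇒ north bird F north S mul ⇒ north bird S north that north S mul ⇒ north bird mul north north that north S mul ⇒ north bird mul north north that north north U mul ⇒ north bird mul north north that north north north mul

S ⇒ north U   [S -> north U]
north U ⇒ north U S mul   [U -> U S mul]
north U S mul ⇒ north bird F north S mul   [U -> bird F north]
north bird F north S mul ⇒ north bird S north that north S mul   [F -> S north that]
north bird S north that north S mul ⇒ north bird mul north north that north S mul   [S -> mul north]
north bird mul north north that north S mul ⇒ north bird mul north north that north north U mul   [S -> north U]
north bird mul north north that north north U mul ⇒ north bird mul north north that north north north mul   [U -> north]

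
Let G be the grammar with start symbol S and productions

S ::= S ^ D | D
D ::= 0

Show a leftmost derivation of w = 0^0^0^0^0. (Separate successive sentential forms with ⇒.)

S ⇒ S^D ⇒ S^D^D ⇒ S^D^D^D ⇒ S^D^D^D^D ⇒ D^D^D^D^D ⇒ 0^D^D^D^D ⇒ 0^0^D^D^D ⇒ 0^0^0^D^D ⇒ 0^0^0^0^D ⇒ 0^0^0^0^0

S ⇒ S^D   [S ::= S ^ D]
S^D ⇒ S^D^D   [S ::= S ^ D]
S^D^D ⇒ S^D^D^D   [S ::= S ^ D]
S^D^D^D ⇒ S^D^D^D^D   [S ::= S ^ D]
S^D^D^D^D ⇒ D^D^D^D^D   [S ::= D]
D^D^D^D^D ⇒ 0^D^D^D^D   [D ::= 0]
0^D^D^D^D ⇒ 0^0^D^D^D   [D ::= 0]
0^0^D^D^D ⇒ 0^0^0^D^D   [D ::= 0]
0^0^0^D^D ⇒ 0^0^0^0^D   [D ::= 0]
0^0^0^0^D ⇒ 0^0^0^0^0   [D ::= 0]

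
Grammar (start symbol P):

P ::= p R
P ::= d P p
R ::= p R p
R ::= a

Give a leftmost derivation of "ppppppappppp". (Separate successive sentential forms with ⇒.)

P ⇒ pR   [P ::= p R]
pR ⇒ ppRp   [R ::= p R p]
ppRp ⇒ pppRpp   [R ::= p R p]
pppRpp ⇒ ppppRppp   [R ::= p R p]
ppppRppp ⇒ pppppRpppp   [R ::= p R p]
pppppRpppp ⇒ ppppppRppppp   [R ::= p R p]
ppppppRppppp ⇒ ppppppappppp   [R ::= a]

P ⇒ pR ⇒ ppRp ⇒ pppRpp ⇒ ppppRppp ⇒ pppppRpppp ⇒ ppppppRppppp ⇒ ppppppappppp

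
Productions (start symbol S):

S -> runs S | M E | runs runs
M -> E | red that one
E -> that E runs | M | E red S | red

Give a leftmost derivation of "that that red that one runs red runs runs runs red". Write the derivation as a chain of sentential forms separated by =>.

S => M E => E E => that E runs E => that E red S runs E => that that E runs red S runs E => that that M runs red S runs E => that that red that one runs red S runs E => that that red that one runs red runs runs runs E => that that red that one runs red runs runs runs red

S => M E   [S -> M E]
M E => E E   [M -> E]
E E => that E runs E   [E -> that E runs]
that E runs E => that E red S runs E   [E -> E red S]
that E red S runs E => that that E runs red S runs E   [E -> that E runs]
that that E runs red S runs E => that that M runs red S runs E   [E -> M]
that that M runs red S runs E => that that red that one runs red S runs E   [M -> red that one]
that that red that one runs red S runs E => that that red that one runs red runs runs runs E   [S -> runs runs]
that that red that one runs red runs runs runs E => that that red that one runs red runs runs runs red   [E -> red]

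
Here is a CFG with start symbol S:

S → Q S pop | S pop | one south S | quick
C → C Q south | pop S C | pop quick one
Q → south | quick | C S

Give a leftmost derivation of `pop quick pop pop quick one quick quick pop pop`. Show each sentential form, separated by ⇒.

S ⇒ S pop ⇒ Q S pop pop ⇒ C S S pop pop ⇒ pop S C S S pop pop ⇒ pop S pop C S S pop pop ⇒ pop quick pop C S S pop pop ⇒ pop quick pop pop quick one S S pop pop ⇒ pop quick pop pop quick one quick S pop pop ⇒ pop quick pop pop quick one quick quick pop pop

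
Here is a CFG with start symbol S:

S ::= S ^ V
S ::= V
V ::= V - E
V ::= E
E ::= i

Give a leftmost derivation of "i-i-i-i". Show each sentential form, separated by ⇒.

S⇒V⇒V-E⇒V-E-E⇒V-E-E-E⇒E-E-E-E⇒i-E-E-E⇒i-i-E-E⇒i-i-i-E⇒i-i-i-i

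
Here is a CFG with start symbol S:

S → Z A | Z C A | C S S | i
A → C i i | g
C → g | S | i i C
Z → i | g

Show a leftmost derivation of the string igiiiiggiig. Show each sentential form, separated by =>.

S => ZCA => iCA => iSA => iZCAA => igCAA => igiiCAA => igiiiiCAA => igiiiigAA => igiiiigCiiA => igiiiiggiiA => igiiiiggiig

S => ZCA   [S → Z C A]
ZCA => iCA   [Z → i]
iCA => iSA   [C → S]
iSA => iZCAA   [S → Z C A]
iZCAA => igCAA   [Z → g]
igCAA => igiiCAA   [C → i i C]
igiiCAA => igiiiiCAA   [C → i i C]
igiiiiCAA => igiiiigAA   [C → g]
igiiiigAA => igiiiigCiiA   [A → C i i]
igiiiigCiiA => igiiiiggiiA   [C → g]
igiiiiggiiA => igiiiiggiig   [A → g]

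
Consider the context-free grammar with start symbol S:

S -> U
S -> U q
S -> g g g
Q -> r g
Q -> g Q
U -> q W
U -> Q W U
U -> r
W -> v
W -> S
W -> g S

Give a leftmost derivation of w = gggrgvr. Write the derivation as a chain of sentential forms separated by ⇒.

S ⇒ U   [S -> U]
U ⇒ QWU   [U -> Q W U]
QWU ⇒ gQWU   [Q -> g Q]
gQWU ⇒ ggQWU   [Q -> g Q]
ggQWU ⇒ gggQWU   [Q -> g Q]
gggQWU ⇒ gggrgWU   [Q -> r g]
gggrgWU ⇒ gggrgvU   [W -> v]
gggrgvU ⇒ gggrgvr   [U -> r]

S ⇒ U ⇒ QWU ⇒ gQWU ⇒ ggQWU ⇒ gggQWU ⇒ gggrgWU ⇒ gggrgvU ⇒ gggrgvr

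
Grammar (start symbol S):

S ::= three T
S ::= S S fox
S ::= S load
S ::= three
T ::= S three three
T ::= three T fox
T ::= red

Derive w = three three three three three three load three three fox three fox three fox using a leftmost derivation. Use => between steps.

S => S S fox   [S ::= S S fox]
S S fox => S S fox S fox   [S ::= S S fox]
S S fox S fox => S S fox S fox S fox   [S ::= S S fox]
S S fox S fox S fox => three T S fox S fox S fox   [S ::= three T]
three T S fox S fox S fox => three S three three S fox S fox S fox   [T ::= S three three]
three S three three S fox S fox S fox => three three three three S fox S fox S fox   [S ::= three]
three three three three S fox S fox S fox => three three three three three T fox S fox S fox   [S ::= three T]
three three three three three T fox S fox S fox => three three three three three S three three fox S fox S fox   [T ::= S three three]
three three three three three S three three fox S fox S fox => three three three three three S load three three fox S fox S fox   [S ::= S load]
three three three three three S load three three fox S fox S fox => three three three three three three load three three fox S fox S fox   [S ::= three]
three three three three three three load three three fox S fox S fox => three three three three three three load three three fox three fox S fox   [S ::= three]
three three three three three three load three three fox three fox S fox => three three three three three three load three three fox three fox three fox   [S ::= three]

S => S S fox => S S fox S fox => S S fox S fox S fox => three T S fox S fox S fox => three S three three S fox S fox S fox => three three three three S fox S fox S fox => three three three three three T fox S fox S fox => three three three three three S three three fox S fox S fox => three three three three three S load three three fox S fox S fox => three three three three three three load three three fox S fox S fox => three three three three three three load three three fox three fox S fox => three three three three three three load three three fox three fox three fox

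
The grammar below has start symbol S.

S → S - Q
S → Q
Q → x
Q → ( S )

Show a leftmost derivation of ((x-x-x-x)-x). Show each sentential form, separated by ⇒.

S ⇒ Q ⇒ (S) ⇒ (S-Q) ⇒ (Q-Q) ⇒ ((S)-Q) ⇒ ((S-Q)-Q) ⇒ ((S-Q-Q)-Q) ⇒ ((S-Q-Q-Q)-Q) ⇒ ((Q-Q-Q-Q)-Q) ⇒ ((x-Q-Q-Q)-Q) ⇒ ((x-x-Q-Q)-Q) ⇒ ((x-x-x-Q)-Q) ⇒ ((x-x-x-x)-Q) ⇒ ((x-x-x-x)-x)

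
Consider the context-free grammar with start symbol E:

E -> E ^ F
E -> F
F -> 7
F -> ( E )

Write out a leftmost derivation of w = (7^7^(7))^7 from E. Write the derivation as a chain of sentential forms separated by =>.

E => E^F   [E -> E ^ F]
E^F => F^F   [E -> F]
F^F => (E)^F   [F -> ( E )]
(E)^F => (E^F)^F   [E -> E ^ F]
(E^F)^F => (E^F^F)^F   [E -> E ^ F]
(E^F^F)^F => (F^F^F)^F   [E -> F]
(F^F^F)^F => (7^F^F)^F   [F -> 7]
(7^F^F)^F => (7^7^F)^F   [F -> 7]
(7^7^F)^F => (7^7^(E))^F   [F -> ( E )]
(7^7^(E))^F => (7^7^(F))^F   [E -> F]
(7^7^(F))^F => (7^7^(7))^F   [F -> 7]
(7^7^(7))^F => (7^7^(7))^7   [F -> 7]

E => E^F => F^F => (E)^F => (E^F)^F => (E^F^F)^F => (F^F^F)^F => (7^F^F)^F => (7^7^F)^F => (7^7^(E))^F => (7^7^(F))^F => (7^7^(7))^F => (7^7^(7))^7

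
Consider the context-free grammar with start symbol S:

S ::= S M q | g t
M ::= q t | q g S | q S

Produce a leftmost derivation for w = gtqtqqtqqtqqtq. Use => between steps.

S => SMq => SMqMq => SMqMqMq => SMqMqMqMq => gtMqMqMqMq => gtqtqMqMqMq => gtqtqqtqMqMq => gtqtqqtqqtqMq => gtqtqqtqqtqqtq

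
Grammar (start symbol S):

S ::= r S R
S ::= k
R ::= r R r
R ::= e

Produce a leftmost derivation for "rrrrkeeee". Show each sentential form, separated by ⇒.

S ⇒ rSR   [S ::= r S R]
rSR ⇒ rrSRR   [S ::= r S R]
rrSRR ⇒ rrrSRRR   [S ::= r S R]
rrrSRRR ⇒ rrrrSRRRR   [S ::= r S R]
rrrrSRRRR ⇒ rrrrkRRRR   [S ::= k]
rrrrkRRRR ⇒ rrrrkeRRR   [R ::= e]
rrrrkeRRR ⇒ rrrrkeeRR   [R ::= e]
rrrrkeeRR ⇒ rrrrkeeeR   [R ::= e]
rrrrkeeeR ⇒ rrrrkeeee   [R ::= e]

S ⇒ rSR ⇒ rrSRR ⇒ rrrSRRR ⇒ rrrrSRRRR ⇒ rrrrkRRRR ⇒ rrrrkeRRR ⇒ rrrrkeeRR ⇒ rrrrkeeeR ⇒ rrrrkeeee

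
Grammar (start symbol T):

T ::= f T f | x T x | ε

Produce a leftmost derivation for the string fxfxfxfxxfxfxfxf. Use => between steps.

T=>fTf=>fxTxf=>fxfTfxf=>fxfxTxfxf=>fxfxfTfxfxf=>fxfxfxTxfxfxf=>fxfxfxfTfxfxfxf=>fxfxfxfxTxfxfxfxf=>fxfxfxfxxfxfxfxf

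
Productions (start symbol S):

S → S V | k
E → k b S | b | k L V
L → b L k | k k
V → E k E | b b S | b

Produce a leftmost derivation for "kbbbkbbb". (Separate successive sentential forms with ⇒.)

S ⇒ SV   [S → S V]
SV ⇒ SVV   [S → S V]
SVV ⇒ SVVV   [S → S V]
SVVV ⇒ SVVVV   [S → S V]
SVVVV ⇒ SVVVVV   [S → S V]
SVVVVV ⇒ kVVVVV   [S → k]
kVVVVV ⇒ kbVVVV   [V → b]
kbVVVV ⇒ kbbbSVVV   [V → b b S]
kbbbSVVV ⇒ kbbbkVVV   [S → k]
kbbbkVVV ⇒ kbbbkbVV   [V → b]
kbbbkbVV ⇒ kbbbkbbV   [V → b]
kbbbkbbV ⇒ kbbbkbbb   [V → b]

S ⇒ SV ⇒ SVV ⇒ SVVV ⇒ SVVVV ⇒ SVVVVV ⇒ kVVVVV ⇒ kbVVVV ⇒ kbbbSVVV ⇒ kbbbkVVV ⇒ kbbbkbVV ⇒ kbbbkbbV ⇒ kbbbkbbb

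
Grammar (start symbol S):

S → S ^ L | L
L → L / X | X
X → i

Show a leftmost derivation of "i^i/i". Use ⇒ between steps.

S⇒S^L⇒L^L⇒X^L⇒i^L⇒i^L/X⇒i^X/X⇒i^i/X⇒i^i/i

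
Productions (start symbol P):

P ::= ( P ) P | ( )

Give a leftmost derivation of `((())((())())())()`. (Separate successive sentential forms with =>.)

P => (P)P   [P ::= ( P ) P]
(P)P => ((P)P)P   [P ::= ( P ) P]
((P)P)P => ((())P)P   [P ::= ( )]
((())P)P => ((())(P)P)P   [P ::= ( P ) P]
((())(P)P)P => ((())((P)P)P)P   [P ::= ( P ) P]
((())((P)P)P)P => ((())((())P)P)P   [P ::= ( )]
((())((())P)P)P => ((())((())())P)P   [P ::= ( )]
((())((())())P)P => ((())((())())())P   [P ::= ( )]
((())((())())())P => ((())((())())())()   [P ::= ( )]

P => (P)P => ((P)P)P => ((())P)P => ((())(P)P)P => ((())((P)P)P)P => ((())((())P)P)P => ((())((())())P)P => ((())((())())())P => ((())((())())())()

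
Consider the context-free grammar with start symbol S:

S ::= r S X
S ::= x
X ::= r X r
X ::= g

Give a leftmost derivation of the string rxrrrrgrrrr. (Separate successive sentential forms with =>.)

S => rSX   [S ::= r S X]
rSX => rxX   [S ::= x]
rxX => rxrXr   [X ::= r X r]
rxrXr => rxrrXrr   [X ::= r X r]
rxrrXrr => rxrrrXrrr   [X ::= r X r]
rxrrrXrrr => rxrrrrXrrrr   [X ::= r X r]
rxrrrrXrrrr => rxrrrrgrrrr   [X ::= g]

S=>rSX=>rxX=>rxrXr=>rxrrXrr=>rxrrrXrrr=>rxrrrrXrrrr=>rxrrrrgrrrr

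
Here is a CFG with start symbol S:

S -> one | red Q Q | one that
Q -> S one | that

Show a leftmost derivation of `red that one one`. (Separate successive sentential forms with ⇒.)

S ⇒ red Q Q ⇒ red that Q ⇒ red that S one ⇒ red that one one

S ⇒ red Q Q   [S -> red Q Q]
red Q Q ⇒ red that Q   [Q -> that]
red that Q ⇒ red that S one   [Q -> S one]
red that S one ⇒ red that one one   [S -> one]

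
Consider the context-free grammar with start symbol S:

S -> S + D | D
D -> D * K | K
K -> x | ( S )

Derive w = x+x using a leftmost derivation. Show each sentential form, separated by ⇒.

S ⇒ S+D   [S -> S + D]
S+D ⇒ D+D   [S -> D]
D+D ⇒ K+D   [D -> K]
K+D ⇒ x+D   [K -> x]
x+D ⇒ x+K   [D -> K]
x+K ⇒ x+x   [K -> x]

S ⇒ S+D ⇒ D+D ⇒ K+D ⇒ x+D ⇒ x+K ⇒ x+x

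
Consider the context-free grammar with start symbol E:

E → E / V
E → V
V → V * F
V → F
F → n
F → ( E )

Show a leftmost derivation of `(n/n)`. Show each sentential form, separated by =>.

E => V   [E → V]
V => F   [V → F]
F => (E)   [F → ( E )]
(E) => (E/V)   [E → E / V]
(E/V) => (V/V)   [E → V]
(V/V) => (F/V)   [V → F]
(F/V) => (n/V)   [F → n]
(n/V) => (n/F)   [V → F]
(n/F) => (n/n)   [F → n]

E => V => F => (E) => (E/V) => (V/V) => (F/V) => (n/V) => (n/F) => (n/n)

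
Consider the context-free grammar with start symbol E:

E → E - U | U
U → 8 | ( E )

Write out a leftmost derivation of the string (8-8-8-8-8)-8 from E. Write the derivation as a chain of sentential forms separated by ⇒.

E ⇒ E-U   [E → E - U]
E-U ⇒ U-U   [E → U]
U-U ⇒ (E)-U   [U → ( E )]
(E)-U ⇒ (E-U)-U   [E → E - U]
(E-U)-U ⇒ (E-U-U)-U   [E → E - U]
(E-U-U)-U ⇒ (E-U-U-U)-U   [E → E - U]
(E-U-U-U)-U ⇒ (E-U-U-U-U)-U   [E → E - U]
(E-U-U-U-U)-U ⇒ (U-U-U-U-U)-U   [E → U]
(U-U-U-U-U)-U ⇒ (8-U-U-U-U)-U   [U → 8]
(8-U-U-U-U)-U ⇒ (8-8-U-U-U)-U   [U → 8]
(8-8-U-U-U)-U ⇒ (8-8-8-U-U)-U   [U → 8]
(8-8-8-U-U)-U ⇒ (8-8-8-8-U)-U   [U → 8]
(8-8-8-8-U)-U ⇒ (8-8-8-8-8)-U   [U → 8]
(8-8-8-8-8)-U ⇒ (8-8-8-8-8)-8   [U → 8]

E ⇒ E-U ⇒ U-U ⇒ (E)-U ⇒ (E-U)-U ⇒ (E-U-U)-U ⇒ (E-U-U-U)-U ⇒ (E-U-U-U-U)-U ⇒ (U-U-U-U-U)-U ⇒ (8-U-U-U-U)-U ⇒ (8-8-U-U-U)-U ⇒ (8-8-8-U-U)-U ⇒ (8-8-8-8-U)-U ⇒ (8-8-8-8-8)-U ⇒ (8-8-8-8-8)-8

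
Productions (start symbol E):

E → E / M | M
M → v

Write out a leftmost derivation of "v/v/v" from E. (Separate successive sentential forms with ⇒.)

E ⇒ E/M ⇒ E/M/M ⇒ M/M/M ⇒ v/M/M ⇒ v/v/M ⇒ v/v/v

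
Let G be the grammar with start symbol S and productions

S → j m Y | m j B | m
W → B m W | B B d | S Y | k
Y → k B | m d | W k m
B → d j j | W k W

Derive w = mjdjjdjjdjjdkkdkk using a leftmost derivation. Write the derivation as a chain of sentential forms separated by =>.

S=>mjB=>mjWkW=>mjBBdkW=>mjdjjBdkW=>mjdjjWkWdkW=>mjdjjBBdkWdkW=>mjdjjdjjBdkWdkW=>mjdjjdjjdjjdkWdkW=>mjdjjdjjdjjdkkdkW=>mjdjjdjjdjjdkkdkk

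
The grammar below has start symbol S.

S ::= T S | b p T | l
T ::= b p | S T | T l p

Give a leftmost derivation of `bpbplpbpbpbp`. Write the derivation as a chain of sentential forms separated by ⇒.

S ⇒ bpT ⇒ bpST ⇒ bpTST ⇒ bpTlpST ⇒ bpbplpST ⇒ bpbplpbpTT ⇒ bpbplpbpbpT ⇒ bpbplpbpbpbp

S ⇒ bpT   [S ::= b p T]
bpT ⇒ bpST   [T ::= S T]
bpST ⇒ bpTST   [S ::= T S]
bpTST ⇒ bpTlpST   [T ::= T l p]
bpTlpST ⇒ bpbplpST   [T ::= b p]
bpbplpST ⇒ bpbplpbpTT   [S ::= b p T]
bpbplpbpTT ⇒ bpbplpbpbpT   [T ::= b p]
bpbplpbpbpT ⇒ bpbplpbpbpbp   [T ::= b p]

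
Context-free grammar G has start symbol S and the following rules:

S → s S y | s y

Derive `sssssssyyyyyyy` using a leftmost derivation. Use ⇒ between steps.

S ⇒ sSy ⇒ ssSyy ⇒ sssSyyy ⇒ ssssSyyyy ⇒ sssssSyyyyy ⇒ ssssssSyyyyyy ⇒ sssssssyyyyyyy

S ⇒ sSy   [S → s S y]
sSy ⇒ ssSyy   [S → s S y]
ssSyy ⇒ sssSyyy   [S → s S y]
sssSyyy ⇒ ssssSyyyy   [S → s S y]
ssssSyyyy ⇒ sssssSyyyyy   [S → s S y]
sssssSyyyyy ⇒ ssssssSyyyyyy   [S → s S y]
ssssssSyyyyyy ⇒ sssssssyyyyyyy   [S → s y]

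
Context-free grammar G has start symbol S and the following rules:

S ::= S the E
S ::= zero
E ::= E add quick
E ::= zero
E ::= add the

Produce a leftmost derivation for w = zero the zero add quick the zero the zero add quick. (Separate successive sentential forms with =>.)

S => S the E => S the E the E => S the E the E the E => zero the E the E the E => zero the E add quick the E the E => zero the zero add quick the E the E => zero the zero add quick the zero the E => zero the zero add quick the zero the E add quick => zero the zero add quick the zero the zero add quick

S => S the E   [S ::= S the E]
S the E => S the E the E   [S ::= S the E]
S the E the E => S the E the E the E   [S ::= S the E]
S the E the E the E => zero the E the E the E   [S ::= zero]
zero the E the E the E => zero the E add quick the E the E   [E ::= E add quick]
zero the E add quick the E the E => zero the zero add quick the E the E   [E ::= zero]
zero the zero add quick the E the E => zero the zero add quick the zero the E   [E ::= zero]
zero the zero add quick the zero the E => zero the zero add quick the zero the E add quick   [E ::= E add quick]
zero the zero add quick the zero the E add quick => zero the zero add quick the zero the zero add quick   [E ::= zero]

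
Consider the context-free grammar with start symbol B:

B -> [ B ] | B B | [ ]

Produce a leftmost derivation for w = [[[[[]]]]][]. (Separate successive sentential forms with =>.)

B => BB   [B -> B B]
BB => [B]B   [B -> [ B ]]
[B]B => [[B]]B   [B -> [ B ]]
[[B]]B => [[[B]]]B   [B -> [ B ]]
[[[B]]]B => [[[[B]]]]B   [B -> [ B ]]
[[[[B]]]]B => [[[[[]]]]]B   [B -> [ ]]
[[[[[]]]]]B => [[[[[]]]]][]   [B -> [ ]]

B=>BB=>[B]B=>[[B]]B=>[[[B]]]B=>[[[[B]]]]B=>[[[[[]]]]]B=>[[[[[]]]]][]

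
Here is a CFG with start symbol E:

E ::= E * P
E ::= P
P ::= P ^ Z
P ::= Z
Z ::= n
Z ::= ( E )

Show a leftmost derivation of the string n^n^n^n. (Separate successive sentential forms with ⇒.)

E ⇒ P ⇒ P^Z ⇒ P^Z^Z ⇒ P^Z^Z^Z ⇒ Z^Z^Z^Z ⇒ n^Z^Z^Z ⇒ n^n^Z^Z ⇒ n^n^n^Z ⇒ n^n^n^n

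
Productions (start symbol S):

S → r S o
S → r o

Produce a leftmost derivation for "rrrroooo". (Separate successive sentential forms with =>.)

S => rSo => rrSoo => rrrSooo => rrrroooo

S => rSo   [S → r S o]
rSo => rrSoo   [S → r S o]
rrSoo => rrrSooo   [S → r S o]
rrrSooo => rrrroooo   [S → r o]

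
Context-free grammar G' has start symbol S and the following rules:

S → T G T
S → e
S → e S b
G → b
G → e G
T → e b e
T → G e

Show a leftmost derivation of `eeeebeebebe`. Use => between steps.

S => TGT => GeGT => eGeGT => eeGeGT => eeeGeGT => eeeeGeGT => eeeebeGT => eeeebeeGT => eeeebeebT => eeeebeebebe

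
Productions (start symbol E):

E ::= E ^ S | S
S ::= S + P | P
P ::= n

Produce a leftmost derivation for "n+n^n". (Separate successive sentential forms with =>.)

E => E^S   [E ::= E ^ S]
E^S => S^S   [E ::= S]
S^S => S+P^S   [S ::= S + P]
S+P^S => P+P^S   [S ::= P]
P+P^S => n+P^S   [P ::= n]
n+P^S => n+n^S   [P ::= n]
n+n^S => n+n^P   [S ::= P]
n+n^P => n+n^n   [P ::= n]

E => E^S => S^S => S+P^S => P+P^S => n+P^S => n+n^S => n+n^P => n+n^n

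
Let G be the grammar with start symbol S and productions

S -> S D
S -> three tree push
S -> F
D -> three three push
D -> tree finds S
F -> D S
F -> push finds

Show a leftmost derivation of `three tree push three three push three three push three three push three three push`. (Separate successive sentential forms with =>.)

S => S D   [S -> S D]
S D => S D D   [S -> S D]
S D D => S D D D   [S -> S D]
S D D D => S D D D D   [S -> S D]
S D D D D => three tree push D D D D   [S -> three tree push]
three tree push D D D D => three tree push three three push D D D   [D -> three three push]
three tree push three three push D D D => three tree push three three push three three push D D   [D -> three three push]
three tree push three three push three three push D D => three tree push three three push three three push three three push D   [D -> three three push]
three tree push three three push three three push three three push D => three tree push three three push three three push three three push three three push   [D -> three three push]

S => S D => S D D => S D D D => S D D D D => three tree push D D D D => three tree push three three push D D D => three tree push three three push three three push D D => three tree push three three push three three push three three push D => three tree push three three push three three push three three push three three push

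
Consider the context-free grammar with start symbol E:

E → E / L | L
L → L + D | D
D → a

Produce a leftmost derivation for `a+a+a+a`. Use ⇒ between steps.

E ⇒ L ⇒ L+D ⇒ L+D+D ⇒ L+D+D+D ⇒ D+D+D+D ⇒ a+D+D+D ⇒ a+a+D+D ⇒ a+a+a+D ⇒ a+a+a+a

E ⇒ L   [E → L]
L ⇒ L+D   [L → L + D]
L+D ⇒ L+D+D   [L → L + D]
L+D+D ⇒ L+D+D+D   [L → L + D]
L+D+D+D ⇒ D+D+D+D   [L → D]
D+D+D+D ⇒ a+D+D+D   [D → a]
a+D+D+D ⇒ a+a+D+D   [D → a]
a+a+D+D ⇒ a+a+a+D   [D → a]
a+a+a+D ⇒ a+a+a+a   [D → a]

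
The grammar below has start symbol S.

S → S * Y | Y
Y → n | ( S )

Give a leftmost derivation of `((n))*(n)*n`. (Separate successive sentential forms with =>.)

S => S*Y   [S → S * Y]
S*Y => S*Y*Y   [S → S * Y]
S*Y*Y => Y*Y*Y   [S → Y]
Y*Y*Y => (S)*Y*Y   [Y → ( S )]
(S)*Y*Y => (Y)*Y*Y   [S → Y]
(Y)*Y*Y => ((S))*Y*Y   [Y → ( S )]
((S))*Y*Y => ((Y))*Y*Y   [S → Y]
((Y))*Y*Y => ((n))*Y*Y   [Y → n]
((n))*Y*Y => ((n))*(S)*Y   [Y → ( S )]
((n))*(S)*Y => ((n))*(Y)*Y   [S → Y]
((n))*(Y)*Y => ((n))*(n)*Y   [Y → n]
((n))*(n)*Y => ((n))*(n)*n   [Y → n]

S => S*Y => S*Y*Y => Y*Y*Y => (S)*Y*Y => (Y)*Y*Y => ((S))*Y*Y => ((Y))*Y*Y => ((n))*Y*Y => ((n))*(S)*Y => ((n))*(Y)*Y => ((n))*(n)*Y => ((n))*(n)*n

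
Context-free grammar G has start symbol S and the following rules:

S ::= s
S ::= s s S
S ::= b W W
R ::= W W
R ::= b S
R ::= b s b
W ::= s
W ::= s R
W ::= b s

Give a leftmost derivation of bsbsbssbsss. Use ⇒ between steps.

S ⇒ bWW   [S ::= b W W]
bWW ⇒ bsRW   [W ::= s R]
bsRW ⇒ bsWWW   [R ::= W W]
bsWWW ⇒ bsbsWW   [W ::= b s]
bsbsWW ⇒ bsbsbsW   [W ::= b s]
bsbsbsW ⇒ bsbsbssR   [W ::= s R]
bsbsbssR ⇒ bsbsbssbS   [R ::= b S]
bsbsbssbS ⇒ bsbsbssbssS   [S ::= s s S]
bsbsbssbssS ⇒ bsbsbssbsss   [S ::= s]

S ⇒ bWW ⇒ bsRW ⇒ bsWWW ⇒ bsbsWW ⇒ bsbsbsW ⇒ bsbsbssR ⇒ bsbsbssbS ⇒ bsbsbssbssS ⇒ bsbsbssbsss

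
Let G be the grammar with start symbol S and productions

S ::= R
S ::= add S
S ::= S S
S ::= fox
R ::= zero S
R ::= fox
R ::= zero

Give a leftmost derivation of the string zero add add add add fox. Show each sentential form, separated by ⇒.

S ⇒ S S   [S ::= S S]
S S ⇒ R S   [S ::= R]
R S ⇒ zero S   [R ::= zero]
zero S ⇒ zero add S   [S ::= add S]
zero add S ⇒ zero add add S   [S ::= add S]
zero add add S ⇒ zero add add add S   [S ::= add S]
zero add add add S ⇒ zero add add add add S   [S ::= add S]
zero add add add add S ⇒ zero add add add add fox   [S ::= fox]

S ⇒ S S ⇒ R S ⇒ zero S ⇒ zero add S ⇒ zero add add S ⇒ zero add add add S ⇒ zero add add add add S ⇒ zero add add add add fox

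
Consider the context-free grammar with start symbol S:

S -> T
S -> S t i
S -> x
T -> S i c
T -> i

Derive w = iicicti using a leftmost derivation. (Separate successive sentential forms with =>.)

S=>Sti=>Tti=>Sicti=>Ticti=>Sicicti=>Ticicti=>iicicti

S => Sti   [S -> S t i]
Sti => Tti   [S -> T]
Tti => Sicti   [T -> S i c]
Sicti => Ticti   [S -> T]
Ticti => Sicicti   [T -> S i c]
Sicicti => Ticicti   [S -> T]
Ticicti => iicicti   [T -> i]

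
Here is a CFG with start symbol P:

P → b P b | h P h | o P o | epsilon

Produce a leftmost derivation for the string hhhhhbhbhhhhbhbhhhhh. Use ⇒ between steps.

P ⇒ hPh   [P → h P h]
hPh ⇒ hhPhh   [P → h P h]
hhPhh ⇒ hhhPhhh   [P → h P h]
hhhPhhh ⇒ hhhhPhhhh   [P → h P h]
hhhhPhhhh ⇒ hhhhhPhhhhh   [P → h P h]
hhhhhPhhhhh ⇒ hhhhhbPbhhhhh   [P → b P b]
hhhhhbPbhhhhh ⇒ hhhhhbhPhbhhhhh   [P → h P h]
hhhhhbhPhbhhhhh ⇒ hhhhhbhbPbhbhhhhh   [P → b P b]
hhhhhbhbPbhbhhhhh ⇒ hhhhhbhbhPhbhbhhhhh   [P → h P h]
hhhhhbhbhPhbhbhhhhh ⇒ hhhhhbhbhhPhhbhbhhhhh   [P → h P h]
hhhhhbhbhhPhhbhbhhhhh ⇒ hhhhhbhbhhhhbhbhhhhh   [P → epsilon]

P ⇒ hPh ⇒ hhPhh ⇒ hhhPhhh ⇒ hhhhPhhhh ⇒ hhhhhPhhhhh ⇒ hhhhhbPbhhhhh ⇒ hhhhhbhPhbhhhhh ⇒ hhhhhbhbPbhbhhhhh ⇒ hhhhhbhbhPhbhbhhhhh ⇒ hhhhhbhbhhPhhbhbhhhhh ⇒ hhhhhbhbhhhhbhbhhhhh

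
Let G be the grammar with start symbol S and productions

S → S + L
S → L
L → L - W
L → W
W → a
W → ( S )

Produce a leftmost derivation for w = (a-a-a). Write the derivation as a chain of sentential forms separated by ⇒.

S ⇒ L ⇒ W ⇒ (S) ⇒ (L) ⇒ (L-W) ⇒ (L-W-W) ⇒ (W-W-W) ⇒ (a-W-W) ⇒ (a-a-W) ⇒ (a-a-a)

S ⇒ L   [S → L]
L ⇒ W   [L → W]
W ⇒ (S)   [W → ( S )]
(S) ⇒ (L)   [S → L]
(L) ⇒ (L-W)   [L → L - W]
(L-W) ⇒ (L-W-W)   [L → L - W]
(L-W-W) ⇒ (W-W-W)   [L → W]
(W-W-W) ⇒ (a-W-W)   [W → a]
(a-W-W) ⇒ (a-a-W)   [W → a]
(a-a-W) ⇒ (a-a-a)   [W → a]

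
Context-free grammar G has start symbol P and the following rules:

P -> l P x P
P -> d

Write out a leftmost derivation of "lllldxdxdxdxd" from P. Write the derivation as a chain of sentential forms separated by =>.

P => lPxP   [P -> l P x P]
lPxP => llPxPxP   [P -> l P x P]
llPxPxP => lllPxPxPxP   [P -> l P x P]
lllPxPxPxP => llllPxPxPxPxP   [P -> l P x P]
llllPxPxPxPxP => lllldxPxPxPxP   [P -> d]
lllldxPxPxPxP => lllldxdxPxPxP   [P -> d]
lllldxdxPxPxP => lllldxdxdxPxP   [P -> d]
lllldxdxdxPxP => lllldxdxdxdxP   [P -> d]
lllldxdxdxdxP => lllldxdxdxdxd   [P -> d]

P=>lPxP=>llPxPxP=>lllPxPxPxP=>llllPxPxPxPxP=>lllldxPxPxPxP=>lllldxdxPxPxP=>lllldxdxdxPxP=>lllldxdxdxdxP=>lllldxdxdxdxd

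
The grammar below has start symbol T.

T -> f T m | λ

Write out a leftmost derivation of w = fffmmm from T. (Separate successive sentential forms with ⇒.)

T ⇒ fTm ⇒ ffTmm ⇒ fffTmmm ⇒ fffmmm

T ⇒ fTm   [T -> f T m]
fTm ⇒ ffTmm   [T -> f T m]
ffTmm ⇒ fffTmmm   [T -> f T m]
fffTmmm ⇒ fffmmm   [T -> λ]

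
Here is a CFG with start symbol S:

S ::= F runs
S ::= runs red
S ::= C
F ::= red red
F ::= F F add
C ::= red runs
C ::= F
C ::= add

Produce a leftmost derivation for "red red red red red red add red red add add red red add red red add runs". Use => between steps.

S => F runs => F F add runs => F F add F add runs => F F add F add F add runs => red red F add F add F add runs => red red F F add add F add F add runs => red red F F add F add add F add F add runs => red red red red F add F add add F add F add runs => red red red red red red add F add add F add F add runs => red red red red red red add red red add add F add F add runs => red red red red red red add red red add add red red add F add runs => red red red red red red add red red add add red red add red red add runs

S => F runs   [S ::= F runs]
F runs => F F add runs   [F ::= F F add]
F F add runs => F F add F add runs   [F ::= F F add]
F F add F add runs => F F add F add F add runs   [F ::= F F add]
F F add F add F add runs => red red F add F add F add runs   [F ::= red red]
red red F add F add F add runs => red red F F add add F add F add runs   [F ::= F F add]
red red F F add add F add F add runs => red red F F add F add add F add F add runs   [F ::= F F add]
red red F F add F add add F add F add runs => red red red red F add F add add F add F add runs   [F ::= red red]
red red red red F add F add add F add F add runs => red red red red red red add F add add F add F add runs   [F ::= red red]
red red red red red red add F add add F add F add runs => red red red red red red add red red add add F add F add runs   [F ::= red red]
red red red red red red add red red add add F add F add runs => red red red red red red add red red add add red red add F add runs   [F ::= red red]
red red red red red red add red red add add red red add F add runs => red red red red red red add red red add add red red add red red add runs   [F ::= red red]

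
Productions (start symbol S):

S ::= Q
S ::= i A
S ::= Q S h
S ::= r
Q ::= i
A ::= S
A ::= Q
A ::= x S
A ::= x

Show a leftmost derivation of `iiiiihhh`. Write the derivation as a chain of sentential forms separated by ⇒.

S ⇒ iA   [S ::= i A]
iA ⇒ iS   [A ::= S]
iS ⇒ iQSh   [S ::= Q S h]
iQSh ⇒ iiSh   [Q ::= i]
iiSh ⇒ iiQShh   [S ::= Q S h]
iiQShh ⇒ iiiShh   [Q ::= i]
iiiShh ⇒ iiiQShhh   [S ::= Q S h]
iiiQShhh ⇒ iiiiShhh   [Q ::= i]
iiiiShhh ⇒ iiiiQhhh   [S ::= Q]
iiiiQhhh ⇒ iiiiihhh   [Q ::= i]

S ⇒ iA ⇒ iS ⇒ iQSh ⇒ iiSh ⇒ iiQShh ⇒ iiiShh ⇒ iiiQShhh ⇒ iiiiShhh ⇒ iiiiQhhh ⇒ iiiiihhh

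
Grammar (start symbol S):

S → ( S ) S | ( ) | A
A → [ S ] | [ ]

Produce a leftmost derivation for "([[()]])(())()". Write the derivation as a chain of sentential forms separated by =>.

S => (S)S => (A)S => ([S])S => ([A])S => ([[S]])S => ([[()]])S => ([[()]])(S)S => ([[()]])(())S => ([[()]])(())()

S => (S)S   [S → ( S ) S]
(S)S => (A)S   [S → A]
(A)S => ([S])S   [A → [ S ]]
([S])S => ([A])S   [S → A]
([A])S => ([[S]])S   [A → [ S ]]
([[S]])S => ([[()]])S   [S → ( )]
([[()]])S => ([[()]])(S)S   [S → ( S ) S]
([[()]])(S)S => ([[()]])(())S   [S → ( )]
([[()]])(())S => ([[()]])(())()   [S → ( )]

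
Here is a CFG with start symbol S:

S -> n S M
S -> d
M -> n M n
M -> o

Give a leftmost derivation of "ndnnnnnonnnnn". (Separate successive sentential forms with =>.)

S => nSM   [S -> n S M]
nSM => ndM   [S -> d]
ndM => ndnMn   [M -> n M n]
ndnMn => ndnnMnn   [M -> n M n]
ndnnMnn => ndnnnMnnn   [M -> n M n]
ndnnnMnnn => ndnnnnMnnnn   [M -> n M n]
ndnnnnMnnnn => ndnnnnnMnnnnn   [M -> n M n]
ndnnnnnMnnnnn => ndnnnnnonnnnn   [M -> o]

S => nSM => ndM => ndnMn => ndnnMnn => ndnnnMnnn => ndnnnnMnnnn => ndnnnnnMnnnnn => ndnnnnnonnnnn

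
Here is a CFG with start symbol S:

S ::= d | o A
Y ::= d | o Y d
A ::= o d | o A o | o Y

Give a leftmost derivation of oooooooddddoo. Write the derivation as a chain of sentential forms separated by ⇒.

S ⇒ oA   [S ::= o A]
oA ⇒ ooAo   [A ::= o A o]
ooAo ⇒ oooAoo   [A ::= o A o]
oooAoo ⇒ ooooYoo   [A ::= o Y]
ooooYoo ⇒ oooooYdoo   [Y ::= o Y d]
oooooYdoo ⇒ ooooooYddoo   [Y ::= o Y d]
ooooooYddoo ⇒ oooooooYdddoo   [Y ::= o Y d]
oooooooYdddoo ⇒ oooooooddddoo   [Y ::= d]

S ⇒ oA ⇒ ooAo ⇒ oooAoo ⇒ ooooYoo ⇒ oooooYdoo ⇒ ooooooYddoo ⇒ oooooooYdddoo ⇒ oooooooddddoo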